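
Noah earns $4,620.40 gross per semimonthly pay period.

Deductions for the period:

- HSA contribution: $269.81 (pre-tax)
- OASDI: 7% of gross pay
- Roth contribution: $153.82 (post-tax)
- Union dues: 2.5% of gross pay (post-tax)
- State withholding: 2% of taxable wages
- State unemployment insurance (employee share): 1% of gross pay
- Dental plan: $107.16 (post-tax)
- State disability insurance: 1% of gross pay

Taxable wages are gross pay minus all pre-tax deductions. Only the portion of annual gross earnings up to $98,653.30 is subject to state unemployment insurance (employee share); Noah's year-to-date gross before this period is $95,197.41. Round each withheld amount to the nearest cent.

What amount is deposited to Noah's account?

HSA contribution: $269.81
Taxable wages = $4,620.40 − $269.81 = $4,350.59
State withholding: $4,350.59 × 0.02 = $87.01
State disability insurance: $4,620.40 × 0.01 = $46.20
OASDI: $4,620.40 × 0.07 = $323.43
State unemployment insurance (employee share): only $98,653.30 − $95,197.41 = $3,455.89 of this check is subject → $3,455.89 × 0.01 = $34.56
Union dues: $4,620.40 × 0.025 = $115.51
Roth contribution: $153.82
Dental plan: $107.16
Total deductions = $269.81 + $87.01 + $46.20 + $323.43 + $34.56 + $115.51 + $153.82 + $107.16 = $1,137.50
Net pay = $4,620.40 − $1,137.50 = $3,482.90

$3,482.90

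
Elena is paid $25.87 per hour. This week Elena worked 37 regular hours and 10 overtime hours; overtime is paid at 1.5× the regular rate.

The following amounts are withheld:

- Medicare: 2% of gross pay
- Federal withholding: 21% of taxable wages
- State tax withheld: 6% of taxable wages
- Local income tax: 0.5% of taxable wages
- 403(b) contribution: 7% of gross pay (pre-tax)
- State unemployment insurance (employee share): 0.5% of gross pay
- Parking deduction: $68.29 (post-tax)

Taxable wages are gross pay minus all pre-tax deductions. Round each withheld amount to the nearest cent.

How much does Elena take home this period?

$805.11

Regular pay: 37 × $25.87 = $957.19
Overtime pay: 10 × $25.87 × 1.5 = $388.05
Gross pay = $957.19 + $388.05 = $1,345.24
403(b) contribution: $1,345.24 × 0.07 = $94.17
Taxable wages = $1,345.24 − $94.17 = $1,251.07
State tax withheld: $1,251.07 × 0.06 = $75.06
Local income tax: $1,251.07 × 0.005 = $6.26
Federal withholding: $1,251.07 × 0.21 = $262.72
Medicare: $1,345.24 × 0.02 = $26.90
State unemployment insurance (employee share): $1,345.24 × 0.005 = $6.73
Parking deduction: $68.29
Total deductions = $94.17 + $75.06 + $6.26 + $262.72 + $26.90 + $6.73 + $68.29 = $540.13
Net pay = $1,345.24 − $540.13 = $805.11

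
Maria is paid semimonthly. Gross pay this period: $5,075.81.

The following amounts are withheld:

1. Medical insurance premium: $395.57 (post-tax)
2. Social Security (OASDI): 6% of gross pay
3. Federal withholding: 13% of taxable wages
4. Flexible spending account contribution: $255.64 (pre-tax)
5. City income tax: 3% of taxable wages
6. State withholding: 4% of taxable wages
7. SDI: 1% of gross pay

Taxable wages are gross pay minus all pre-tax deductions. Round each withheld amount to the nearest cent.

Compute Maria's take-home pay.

Flexible spending account contribution: $255.64
Taxable wages = $5,075.81 − $255.64 = $4,820.17
City income tax: $4,820.17 × 0.03 = $144.61
Federal withholding: $4,820.17 × 0.13 = $626.62
State withholding: $4,820.17 × 0.04 = $192.81
Social Security (OASDI): $5,075.81 × 0.06 = $304.55
SDI: $5,075.81 × 0.01 = $50.76
Medical insurance premium: $395.57
Total deductions = $255.64 + $144.61 + $626.62 + $192.81 + $304.55 + $50.76 + $395.57 = $1,970.56
Net pay = $5,075.81 − $1,970.56 = $3,105.25

$3,105.25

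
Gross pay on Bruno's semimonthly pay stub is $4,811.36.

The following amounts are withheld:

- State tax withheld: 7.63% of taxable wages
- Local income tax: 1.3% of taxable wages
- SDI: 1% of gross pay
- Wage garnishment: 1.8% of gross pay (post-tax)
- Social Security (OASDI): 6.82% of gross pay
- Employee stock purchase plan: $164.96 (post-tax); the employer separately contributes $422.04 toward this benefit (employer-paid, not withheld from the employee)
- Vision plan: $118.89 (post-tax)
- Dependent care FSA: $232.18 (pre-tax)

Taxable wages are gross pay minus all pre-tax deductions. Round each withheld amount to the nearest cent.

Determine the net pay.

$3,423.57

Dependent care FSA: $232.18
Taxable wages = $4,811.36 − $232.18 = $4,579.18
Local income tax: $4,579.18 × 0.013 = $59.53
State tax withheld: $4,579.18 × 0.0763 = $349.39
SDI: $4,811.36 × 0.01 = $48.11
Social Security (OASDI): $4,811.36 × 0.0682 = $328.13
Vision plan: $118.89
Wage garnishment: $4,811.36 × 0.018 = $86.60
Employee stock purchase plan: $164.96
(Employer's $422.04 toward employee stock purchase plan is not withheld from the employee.)
Total deductions = $232.18 + $59.53 + $349.39 + $48.11 + $328.13 + $118.89 + $86.60 + $164.96 = $1,387.79
Net pay = $4,811.36 − $1,387.79 = $3,423.57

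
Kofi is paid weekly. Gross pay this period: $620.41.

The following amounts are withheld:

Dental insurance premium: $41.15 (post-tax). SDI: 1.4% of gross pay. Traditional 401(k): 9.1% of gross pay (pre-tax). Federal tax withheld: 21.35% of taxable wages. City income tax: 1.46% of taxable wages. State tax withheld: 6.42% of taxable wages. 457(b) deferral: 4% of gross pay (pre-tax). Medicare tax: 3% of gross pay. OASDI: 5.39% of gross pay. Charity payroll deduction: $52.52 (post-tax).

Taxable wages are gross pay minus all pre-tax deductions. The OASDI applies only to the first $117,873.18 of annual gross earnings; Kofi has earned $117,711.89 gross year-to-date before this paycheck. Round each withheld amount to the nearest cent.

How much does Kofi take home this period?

$251.89

Traditional 401(k): $620.41 × 0.091 = $56.46
457(b) deferral: $620.41 × 0.04 = $24.82
Pre-tax total = $56.46 + $24.82 = $81.28
Taxable wages = $620.41 − $81.28 = $539.13
Federal tax withheld: $539.13 × 0.2135 = $115.10
City income tax: $539.13 × 0.0146 = $7.87
State tax withheld: $539.13 × 0.0642 = $34.61
SDI: $620.41 × 0.014 = $8.69
OASDI: only $117,873.18 − $117,711.89 = $161.29 of this check is subject → $161.29 × 0.0539 = $8.69
Medicare tax: $620.41 × 0.03 = $18.61
Charity payroll deduction: $52.52
Dental insurance premium: $41.15
Total deductions = $56.46 + $24.82 + $115.10 + $7.87 + $34.61 + $8.69 + $8.69 + $18.61 + $52.52 + $41.15 = $368.52
Net pay = $620.41 − $368.52 = $251.89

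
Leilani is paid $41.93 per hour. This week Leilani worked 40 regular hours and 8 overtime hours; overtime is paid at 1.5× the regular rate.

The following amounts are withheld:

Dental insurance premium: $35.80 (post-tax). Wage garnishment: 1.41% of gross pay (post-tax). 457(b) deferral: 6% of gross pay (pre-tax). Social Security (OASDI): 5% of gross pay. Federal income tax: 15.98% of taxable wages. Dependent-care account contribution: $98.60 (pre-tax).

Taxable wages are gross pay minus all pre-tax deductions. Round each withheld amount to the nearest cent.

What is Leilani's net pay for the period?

Regular pay: 40 × $41.93 = $1677.20
Overtime pay: 8 × $41.93 × 1.5 = $503.16
Gross pay = $1677.20 + $503.16 = $2180.36
Dependent-care account contribution: $98.60
457(b) deferral: $2180.36 × 0.06 = $130.82
Pre-tax total = $98.60 + $130.82 = $229.42
Taxable wages = $2180.36 − $229.42 = $1950.94
Federal income tax: $1950.94 × 0.1598 = $311.76
Social Security (OASDI): $2180.36 × 0.05 = $109.02
Wage garnishment: $2180.36 × 0.0141 = $30.74
Dental insurance premium: $35.80
Total deductions = $98.60 + $130.82 + $311.76 + $109.02 + $30.74 + $35.80 = $716.74
Net pay = $2180.36 − $716.74 = $1463.62

$1463.62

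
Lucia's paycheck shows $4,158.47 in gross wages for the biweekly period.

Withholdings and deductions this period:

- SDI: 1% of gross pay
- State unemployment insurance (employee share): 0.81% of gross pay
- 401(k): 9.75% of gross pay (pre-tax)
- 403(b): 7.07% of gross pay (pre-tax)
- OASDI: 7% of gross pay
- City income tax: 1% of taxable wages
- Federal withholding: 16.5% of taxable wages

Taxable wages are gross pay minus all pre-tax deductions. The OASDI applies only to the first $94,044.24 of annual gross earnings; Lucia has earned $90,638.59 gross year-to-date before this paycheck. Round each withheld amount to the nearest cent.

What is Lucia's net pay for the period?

403(b): $4,158.47 × 0.0707 = $294.00
401(k): $4,158.47 × 0.0975 = $405.45
Pre-tax total = $294.00 + $405.45 = $699.45
Taxable wages = $4,158.47 − $699.45 = $3,459.02
City income tax: $3,459.02 × 0.01 = $34.59
Federal withholding: $3,459.02 × 0.165 = $570.74
OASDI: only $94,044.24 − $90,638.59 = $3,405.65 of this check is subject → $3,405.65 × 0.07 = $238.40
SDI: $4,158.47 × 0.01 = $41.58
State unemployment insurance (employee share): $4,158.47 × 0.0081 = $33.68
Total deductions = $294.00 + $405.45 + $34.59 + $570.74 + $238.40 + $41.58 + $33.68 = $1,618.44
Net pay = $4,158.47 − $1,618.44 = $2,540.03

$2,540.03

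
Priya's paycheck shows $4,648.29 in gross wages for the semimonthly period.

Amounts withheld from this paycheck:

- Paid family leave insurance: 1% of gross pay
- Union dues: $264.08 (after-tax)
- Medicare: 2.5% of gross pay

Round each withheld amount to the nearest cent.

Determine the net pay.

$4,221.52

Paid family leave insurance: $4,648.29 × 0.01 = $46.48
Medicare: $4,648.29 × 0.025 = $116.21
Union dues: $264.08
Total deductions = $46.48 + $116.21 + $264.08 = $426.77
Net pay = $4,648.29 − $426.77 = $4,221.52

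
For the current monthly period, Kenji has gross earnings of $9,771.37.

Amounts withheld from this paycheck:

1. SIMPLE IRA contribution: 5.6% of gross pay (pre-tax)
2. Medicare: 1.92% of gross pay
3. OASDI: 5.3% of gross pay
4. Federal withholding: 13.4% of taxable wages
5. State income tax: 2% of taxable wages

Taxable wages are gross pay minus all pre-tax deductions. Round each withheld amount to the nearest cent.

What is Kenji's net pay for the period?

SIMPLE IRA contribution: $9,771.37 × 0.056 = $547.20
Taxable wages = $9,771.37 − $547.20 = $9,224.17
Federal withholding: $9,224.17 × 0.134 = $1,236.04
State income tax: $9,224.17 × 0.02 = $184.48
OASDI: $9,771.37 × 0.053 = $517.88
Medicare: $9,771.37 × 0.0192 = $187.61
Total deductions = $547.20 + $1,236.04 + $184.48 + $517.88 + $187.61 = $2,673.21
Net pay = $9,771.37 − $2,673.21 = $7,098.16

$7,098.16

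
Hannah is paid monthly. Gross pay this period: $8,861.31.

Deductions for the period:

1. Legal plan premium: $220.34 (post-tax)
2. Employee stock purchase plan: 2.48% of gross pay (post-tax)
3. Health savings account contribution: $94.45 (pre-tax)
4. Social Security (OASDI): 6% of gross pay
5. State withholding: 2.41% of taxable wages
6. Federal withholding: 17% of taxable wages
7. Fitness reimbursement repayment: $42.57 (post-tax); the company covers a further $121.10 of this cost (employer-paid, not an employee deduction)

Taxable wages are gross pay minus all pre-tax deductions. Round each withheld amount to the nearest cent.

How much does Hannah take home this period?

$6,050.86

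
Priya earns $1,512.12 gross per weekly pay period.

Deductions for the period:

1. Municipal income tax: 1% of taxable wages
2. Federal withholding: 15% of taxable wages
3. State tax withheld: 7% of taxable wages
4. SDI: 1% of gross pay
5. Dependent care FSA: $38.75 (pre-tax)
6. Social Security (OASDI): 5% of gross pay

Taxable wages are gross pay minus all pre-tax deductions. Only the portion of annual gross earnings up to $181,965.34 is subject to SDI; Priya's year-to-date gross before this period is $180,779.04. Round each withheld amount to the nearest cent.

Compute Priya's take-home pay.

Dependent care FSA: $38.75
Taxable wages = $1,512.12 − $38.75 = $1,473.37
State tax withheld: $1,473.37 × 0.07 = $103.14
Municipal income tax: $1,473.37 × 0.01 = $14.73
Federal withholding: $1,473.37 × 0.15 = $221.01
SDI: only $181,965.34 − $180,779.04 = $1,186.30 of this check is subject → $1,186.30 × 0.01 = $11.86
Social Security (OASDI): $1,512.12 × 0.05 = $75.61
Total deductions = $38.75 + $103.14 + $14.73 + $221.01 + $11.86 + $75.61 = $465.10
Net pay = $1,512.12 − $465.10 = $1,047.02

$1,047.02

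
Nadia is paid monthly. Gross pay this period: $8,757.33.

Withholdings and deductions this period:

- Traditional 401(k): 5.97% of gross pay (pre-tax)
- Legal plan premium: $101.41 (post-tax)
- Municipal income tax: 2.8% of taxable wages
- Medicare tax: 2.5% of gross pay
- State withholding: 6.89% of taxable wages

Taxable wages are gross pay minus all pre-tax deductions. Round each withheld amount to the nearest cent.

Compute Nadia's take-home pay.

$7,116.25

Traditional 401(k): $8,757.33 × 0.0597 = $522.81
Taxable wages = $8,757.33 − $522.81 = $8,234.52
Municipal income tax: $8,234.52 × 0.028 = $230.57
State withholding: $8,234.52 × 0.0689 = $567.36
Medicare tax: $8,757.33 × 0.025 = $218.93
Legal plan premium: $101.41
Total deductions = $522.81 + $230.57 + $567.36 + $218.93 + $101.41 = $1,641.08
Net pay = $8,757.33 − $1,641.08 = $7,116.25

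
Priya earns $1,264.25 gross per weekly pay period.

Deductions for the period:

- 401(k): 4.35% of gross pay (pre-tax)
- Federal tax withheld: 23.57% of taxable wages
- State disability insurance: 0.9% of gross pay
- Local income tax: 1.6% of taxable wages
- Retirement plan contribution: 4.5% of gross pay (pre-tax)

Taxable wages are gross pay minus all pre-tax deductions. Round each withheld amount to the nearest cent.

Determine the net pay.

$850.94

401(k): $1,264.25 × 0.0435 = $54.99
Retirement plan contribution: $1,264.25 × 0.045 = $56.89
Pre-tax total = $54.99 + $56.89 = $111.88
Taxable wages = $1,264.25 − $111.88 = $1,152.37
Local income tax: $1,152.37 × 0.016 = $18.44
Federal tax withheld: $1,152.37 × 0.2357 = $271.61
State disability insurance: $1,264.25 × 0.009 = $11.38
Total deductions = $54.99 + $56.89 + $18.44 + $271.61 + $11.38 = $413.31
Net pay = $1,264.25 − $413.31 = $850.94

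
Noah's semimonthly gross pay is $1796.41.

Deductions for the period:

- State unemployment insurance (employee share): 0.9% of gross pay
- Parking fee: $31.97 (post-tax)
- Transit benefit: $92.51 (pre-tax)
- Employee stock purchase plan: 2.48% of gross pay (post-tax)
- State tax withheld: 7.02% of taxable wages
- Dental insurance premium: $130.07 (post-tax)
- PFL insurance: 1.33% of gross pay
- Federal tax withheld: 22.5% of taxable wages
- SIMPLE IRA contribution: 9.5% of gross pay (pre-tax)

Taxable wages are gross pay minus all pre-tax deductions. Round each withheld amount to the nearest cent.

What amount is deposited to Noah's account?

SIMPLE IRA contribution: $1796.41 × 0.095 = $170.66
Transit benefit: $92.51
Pre-tax total = $170.66 + $92.51 = $263.17
Taxable wages = $1796.41 − $263.17 = $1533.24
Federal tax withheld: $1533.24 × 0.225 = $344.98
State tax withheld: $1533.24 × 0.0702 = $107.63
State unemployment insurance (employee share): $1796.41 × 0.009 = $16.17
PFL insurance: $1796.41 × 0.0133 = $23.89
Parking fee: $31.97
Employee stock purchase plan: $1796.41 × 0.0248 = $44.55
Dental insurance premium: $130.07
Total deductions = $170.66 + $92.51 + $344.98 + $107.63 + $16.17 + $23.89 + $31.97 + $44.55 + $130.07 = $962.43
Net pay = $1796.41 − $962.43 = $833.98

$833.98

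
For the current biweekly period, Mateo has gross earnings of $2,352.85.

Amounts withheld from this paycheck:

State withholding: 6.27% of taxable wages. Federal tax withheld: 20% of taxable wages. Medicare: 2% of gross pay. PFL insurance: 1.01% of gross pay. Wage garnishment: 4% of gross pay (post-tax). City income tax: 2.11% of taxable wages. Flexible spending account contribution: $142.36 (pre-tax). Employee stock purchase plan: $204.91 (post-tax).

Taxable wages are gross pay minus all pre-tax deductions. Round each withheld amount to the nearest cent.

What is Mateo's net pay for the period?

Flexible spending account contribution: $142.36
Taxable wages = $2,352.85 − $142.36 = $2,210.49
State withholding: $2,210.49 × 0.0627 = $138.60
Federal tax withheld: $2,210.49 × 0.2 = $442.10
City income tax: $2,210.49 × 0.0211 = $46.64
PFL insurance: $2,352.85 × 0.0101 = $23.76
Medicare: $2,352.85 × 0.02 = $47.06
Wage garnishment: $2,352.85 × 0.04 = $94.11
Employee stock purchase plan: $204.91
Total deductions = $142.36 + $138.60 + $442.10 + $46.64 + $23.76 + $47.06 + $94.11 + $204.91 = $1,139.54
Net pay = $2,352.85 − $1,139.54 = $1,213.31

$1,213.31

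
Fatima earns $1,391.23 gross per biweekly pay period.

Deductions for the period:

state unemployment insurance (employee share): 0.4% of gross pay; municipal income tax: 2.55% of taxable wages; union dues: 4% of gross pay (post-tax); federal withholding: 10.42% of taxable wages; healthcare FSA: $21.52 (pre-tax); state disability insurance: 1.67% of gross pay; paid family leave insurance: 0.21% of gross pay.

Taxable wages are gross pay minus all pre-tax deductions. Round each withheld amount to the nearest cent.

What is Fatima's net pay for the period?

$1,104.70

Healthcare FSA: $21.52
Taxable wages = $1,391.23 − $21.52 = $1,369.71
Federal withholding: $1,369.71 × 0.1042 = $142.72
Municipal income tax: $1,369.71 × 0.0255 = $34.93
State unemployment insurance (employee share): $1,391.23 × 0.004 = $5.56
State disability insurance: $1,391.23 × 0.0167 = $23.23
Paid family leave insurance: $1,391.23 × 0.0021 = $2.92
Union dues: $1,391.23 × 0.04 = $55.65
Total deductions = $21.52 + $142.72 + $34.93 + $5.56 + $23.23 + $2.92 + $55.65 = $286.53
Net pay = $1,391.23 − $286.53 = $1,104.70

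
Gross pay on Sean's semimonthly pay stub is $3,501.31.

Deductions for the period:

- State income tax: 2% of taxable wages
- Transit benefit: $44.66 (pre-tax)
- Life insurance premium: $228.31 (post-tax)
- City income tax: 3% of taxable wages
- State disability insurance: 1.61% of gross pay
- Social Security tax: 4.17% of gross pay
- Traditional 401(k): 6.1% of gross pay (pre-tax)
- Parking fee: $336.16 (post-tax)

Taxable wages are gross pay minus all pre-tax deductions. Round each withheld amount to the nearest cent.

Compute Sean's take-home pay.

$2,314.08

Transit benefit: $44.66
Traditional 401(k): $3,501.31 × 0.061 = $213.58
Pre-tax total = $44.66 + $213.58 = $258.24
Taxable wages = $3,501.31 − $258.24 = $3,243.07
City income tax: $3,243.07 × 0.03 = $97.29
State income tax: $3,243.07 × 0.02 = $64.86
State disability insurance: $3,501.31 × 0.0161 = $56.37
Social Security tax: $3,501.31 × 0.0417 = $146.00
Life insurance premium: $228.31
Parking fee: $336.16
Total deductions = $44.66 + $213.58 + $97.29 + $64.86 + $56.37 + $146.00 + $228.31 + $336.16 = $1,187.23
Net pay = $3,501.31 − $1,187.23 = $2,314.08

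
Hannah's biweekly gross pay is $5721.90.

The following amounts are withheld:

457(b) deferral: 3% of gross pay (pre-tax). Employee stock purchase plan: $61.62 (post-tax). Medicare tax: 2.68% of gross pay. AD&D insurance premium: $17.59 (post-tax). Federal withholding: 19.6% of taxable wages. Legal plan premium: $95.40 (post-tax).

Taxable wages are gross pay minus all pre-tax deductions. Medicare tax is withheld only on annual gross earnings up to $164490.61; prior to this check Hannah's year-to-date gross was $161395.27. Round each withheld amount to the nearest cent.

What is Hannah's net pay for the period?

457(b) deferral: $5721.90 × 0.03 = $171.66
Taxable wages = $5721.90 − $171.66 = $5550.24
Federal withholding: $5550.24 × 0.196 = $1087.85
Medicare tax: only $164490.61 − $161395.27 = $3095.34 of this check is subject → $3095.34 × 0.0268 = $82.96
AD&D insurance premium: $17.59
Legal plan premium: $95.40
Employee stock purchase plan: $61.62
Total deductions = $171.66 + $1087.85 + $82.96 + $17.59 + $95.40 + $61.62 = $1517.08
Net pay = $5721.90 − $1517.08 = $4204.82

$4204.82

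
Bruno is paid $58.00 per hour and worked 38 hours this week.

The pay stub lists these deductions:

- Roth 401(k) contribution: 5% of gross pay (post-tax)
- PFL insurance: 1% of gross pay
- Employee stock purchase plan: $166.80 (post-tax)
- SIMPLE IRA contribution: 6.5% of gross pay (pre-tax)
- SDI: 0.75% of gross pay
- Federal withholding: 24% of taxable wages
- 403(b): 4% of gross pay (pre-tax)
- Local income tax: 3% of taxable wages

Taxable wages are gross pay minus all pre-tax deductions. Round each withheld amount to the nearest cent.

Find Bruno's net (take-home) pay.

Gross pay: 38 × $58.00 = $2,204.00
SIMPLE IRA contribution: $2,204.00 × 0.065 = $143.26
403(b): $2,204.00 × 0.04 = $88.16
Pre-tax total = $143.26 + $88.16 = $231.42
Taxable wages = $2,204.00 − $231.42 = $1,972.58
Local income tax: $1,972.58 × 0.03 = $59.18
Federal withholding: $1,972.58 × 0.24 = $473.42
PFL insurance: $2,204.00 × 0.01 = $22.04
SDI: $2,204.00 × 0.0075 = $16.53
Roth 401(k) contribution: $2,204.00 × 0.05 = $110.20
Employee stock purchase plan: $166.80
Total deductions = $143.26 + $88.16 + $59.18 + $473.42 + $22.04 + $16.53 + $110.20 + $166.80 = $1,079.59
Net pay = $2,204.00 − $1,079.59 = $1,124.41

$1,124.41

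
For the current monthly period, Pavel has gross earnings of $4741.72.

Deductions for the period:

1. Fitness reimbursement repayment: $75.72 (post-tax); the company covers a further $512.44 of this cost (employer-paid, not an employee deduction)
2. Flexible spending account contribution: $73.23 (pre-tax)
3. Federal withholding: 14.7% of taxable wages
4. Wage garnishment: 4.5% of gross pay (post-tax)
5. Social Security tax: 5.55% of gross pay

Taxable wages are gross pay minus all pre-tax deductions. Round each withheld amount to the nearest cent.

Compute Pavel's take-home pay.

Flexible spending account contribution: $73.23
Taxable wages = $4741.72 − $73.23 = $4668.49
Federal withholding: $4668.49 × 0.147 = $686.27
Social Security tax: $4741.72 × 0.0555 = $263.17
Wage garnishment: $4741.72 × 0.045 = $213.38
Fitness reimbursement repayment: $75.72
(Employer's $512.44 toward fitness reimbursement repayment is not withheld from the employee.)
Total deductions = $73.23 + $686.27 + $263.17 + $213.38 + $75.72 = $1311.77
Net pay = $4741.72 − $1311.77 = $3429.95

$3429.95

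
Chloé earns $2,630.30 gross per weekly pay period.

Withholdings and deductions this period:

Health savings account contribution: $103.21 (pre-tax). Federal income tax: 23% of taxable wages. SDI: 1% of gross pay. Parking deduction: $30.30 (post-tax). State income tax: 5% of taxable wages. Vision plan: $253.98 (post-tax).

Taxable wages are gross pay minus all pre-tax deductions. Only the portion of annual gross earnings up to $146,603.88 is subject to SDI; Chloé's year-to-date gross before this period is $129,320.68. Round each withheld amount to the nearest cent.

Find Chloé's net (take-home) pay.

$1,508.93

Health savings account contribution: $103.21
Taxable wages = $2,630.30 − $103.21 = $2,527.09
Federal income tax: $2,527.09 × 0.23 = $581.23
State income tax: $2,527.09 × 0.05 = $126.35
SDI: cap not yet reached, full $2,630.30 is subject → $2,630.30 × 0.01 = $26.30
Parking deduction: $30.30
Vision plan: $253.98
Total deductions = $103.21 + $581.23 + $126.35 + $26.30 + $30.30 + $253.98 = $1,121.37
Net pay = $2,630.30 − $1,121.37 = $1,508.93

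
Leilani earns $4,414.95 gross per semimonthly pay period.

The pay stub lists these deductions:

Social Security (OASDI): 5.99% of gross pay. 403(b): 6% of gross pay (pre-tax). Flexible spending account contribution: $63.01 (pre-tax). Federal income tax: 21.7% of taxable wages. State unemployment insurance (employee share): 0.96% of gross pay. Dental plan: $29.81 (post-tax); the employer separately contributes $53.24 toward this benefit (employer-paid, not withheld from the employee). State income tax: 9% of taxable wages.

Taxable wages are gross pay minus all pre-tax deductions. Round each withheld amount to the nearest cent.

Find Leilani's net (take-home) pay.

$2,495.67

Flexible spending account contribution: $63.01
403(b): $4,414.95 × 0.06 = $264.90
Pre-tax total = $63.01 + $264.90 = $327.91
Taxable wages = $4,414.95 − $327.91 = $4,087.04
State income tax: $4,087.04 × 0.09 = $367.83
Federal income tax: $4,087.04 × 0.217 = $886.89
State unemployment insurance (employee share): $4,414.95 × 0.0096 = $42.38
Social Security (OASDI): $4,414.95 × 0.0599 = $264.46
Dental plan: $29.81
(Employer's $53.24 toward dental plan is not withheld from the employee.)
Total deductions = $63.01 + $264.90 + $367.83 + $886.89 + $42.38 + $264.46 + $29.81 = $1,919.28
Net pay = $4,414.95 − $1,919.28 = $2,495.67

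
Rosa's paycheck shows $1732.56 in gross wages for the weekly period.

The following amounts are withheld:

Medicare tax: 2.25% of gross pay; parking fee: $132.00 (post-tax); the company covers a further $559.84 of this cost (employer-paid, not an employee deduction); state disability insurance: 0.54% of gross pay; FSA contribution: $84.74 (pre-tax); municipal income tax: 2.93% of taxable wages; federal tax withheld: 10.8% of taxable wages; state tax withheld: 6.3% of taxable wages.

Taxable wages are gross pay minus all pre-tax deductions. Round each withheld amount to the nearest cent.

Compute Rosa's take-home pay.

$1137.43

FSA contribution: $84.74
Taxable wages = $1732.56 − $84.74 = $1647.82
State tax withheld: $1647.82 × 0.063 = $103.81
Municipal income tax: $1647.82 × 0.0293 = $48.28
Federal tax withheld: $1647.82 × 0.108 = $177.96
Medicare tax: $1732.56 × 0.0225 = $38.98
State disability insurance: $1732.56 × 0.0054 = $9.36
Parking fee: $132.00
(Employer's $559.84 toward parking fee is not withheld from the employee.)
Total deductions = $84.74 + $103.81 + $48.28 + $177.96 + $38.98 + $9.36 + $132.00 = $595.13
Net pay = $1732.56 − $595.13 = $1137.43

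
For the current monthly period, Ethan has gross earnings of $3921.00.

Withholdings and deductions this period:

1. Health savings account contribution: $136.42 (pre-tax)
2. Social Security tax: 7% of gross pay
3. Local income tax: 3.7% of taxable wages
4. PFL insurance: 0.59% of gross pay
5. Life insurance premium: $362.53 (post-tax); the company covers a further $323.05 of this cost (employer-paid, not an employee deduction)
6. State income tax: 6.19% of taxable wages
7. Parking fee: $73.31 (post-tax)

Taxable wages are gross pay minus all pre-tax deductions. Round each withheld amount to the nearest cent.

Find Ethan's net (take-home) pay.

$2676.84

Health savings account contribution: $136.42
Taxable wages = $3921.00 − $136.42 = $3784.58
State income tax: $3784.58 × 0.0619 = $234.27
Local income tax: $3784.58 × 0.037 = $140.03
PFL insurance: $3921.00 × 0.0059 = $23.13
Social Security tax: $3921.00 × 0.07 = $274.47
Parking fee: $73.31
Life insurance premium: $362.53
(Employer's $323.05 toward life insurance premium is not withheld from the employee.)
Total deductions = $136.42 + $234.27 + $140.03 + $23.13 + $274.47 + $73.31 + $362.53 = $1244.16
Net pay = $3921.00 − $1244.16 = $2676.84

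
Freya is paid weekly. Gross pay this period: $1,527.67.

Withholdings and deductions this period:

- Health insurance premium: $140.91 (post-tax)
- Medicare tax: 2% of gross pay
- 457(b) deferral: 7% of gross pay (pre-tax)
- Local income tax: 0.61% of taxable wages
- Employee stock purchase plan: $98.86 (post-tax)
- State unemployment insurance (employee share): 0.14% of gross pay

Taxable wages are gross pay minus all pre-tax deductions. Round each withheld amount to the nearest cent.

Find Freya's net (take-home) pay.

457(b) deferral: $1,527.67 × 0.07 = $106.94
Taxable wages = $1,527.67 − $106.94 = $1,420.73
Local income tax: $1,420.73 × 0.0061 = $8.67
Medicare tax: $1,527.67 × 0.02 = $30.55
State unemployment insurance (employee share): $1,527.67 × 0.0014 = $2.14
Employee stock purchase plan: $98.86
Health insurance premium: $140.91
Total deductions = $106.94 + $8.67 + $30.55 + $2.14 + $98.86 + $140.91 = $388.07
Net pay = $1,527.67 − $388.07 = $1,139.60

$1,139.60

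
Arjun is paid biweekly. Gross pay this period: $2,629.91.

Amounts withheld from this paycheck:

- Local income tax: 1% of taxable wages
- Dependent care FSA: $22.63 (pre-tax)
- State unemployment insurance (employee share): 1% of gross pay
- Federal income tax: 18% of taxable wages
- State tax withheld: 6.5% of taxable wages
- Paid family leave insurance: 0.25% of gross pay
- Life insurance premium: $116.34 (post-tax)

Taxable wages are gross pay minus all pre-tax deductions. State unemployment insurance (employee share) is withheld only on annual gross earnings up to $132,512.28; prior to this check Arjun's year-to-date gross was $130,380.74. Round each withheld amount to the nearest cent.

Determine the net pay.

$1,798.20

Dependent care FSA: $22.63
Taxable wages = $2,629.91 − $22.63 = $2,607.28
State tax withheld: $2,607.28 × 0.065 = $169.47
Federal income tax: $2,607.28 × 0.18 = $469.31
Local income tax: $2,607.28 × 0.01 = $26.07
Paid family leave insurance: $2,629.91 × 0.0025 = $6.57
State unemployment insurance (employee share): only $132,512.28 − $130,380.74 = $2,131.54 of this check is subject → $2,131.54 × 0.01 = $21.32
Life insurance premium: $116.34
Total deductions = $22.63 + $169.47 + $469.31 + $26.07 + $6.57 + $21.32 + $116.34 = $831.71
Net pay = $2,629.91 − $831.71 = $1,798.20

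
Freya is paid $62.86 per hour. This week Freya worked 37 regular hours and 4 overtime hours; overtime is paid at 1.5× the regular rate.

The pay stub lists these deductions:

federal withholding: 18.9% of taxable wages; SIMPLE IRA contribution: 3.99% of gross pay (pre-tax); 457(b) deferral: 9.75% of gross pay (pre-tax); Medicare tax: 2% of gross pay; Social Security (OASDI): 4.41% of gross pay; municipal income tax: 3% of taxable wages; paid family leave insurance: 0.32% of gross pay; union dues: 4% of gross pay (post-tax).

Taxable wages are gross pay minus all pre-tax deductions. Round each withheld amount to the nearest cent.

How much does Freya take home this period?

Regular pay: 37 × $62.86 = $2325.82
Overtime pay: 4 × $62.86 × 1.5 = $377.16
Gross pay = $2325.82 + $377.16 = $2702.98
SIMPLE IRA contribution: $2702.98 × 0.0399 = $107.85
457(b) deferral: $2702.98 × 0.0975 = $263.54
Pre-tax total = $107.85 + $263.54 = $371.39
Taxable wages = $2702.98 − $371.39 = $2331.59
Municipal income tax: $2331.59 × 0.03 = $69.95
Federal withholding: $2331.59 × 0.189 = $440.67
Paid family leave insurance: $2702.98 × 0.0032 = $8.65
Medicare tax: $2702.98 × 0.02 = $54.06
Social Security (OASDI): $2702.98 × 0.0441 = $119.20
Union dues: $2702.98 × 0.04 = $108.12
Total deductions = $107.85 + $263.54 + $69.95 + $440.67 + $8.65 + $54.06 + $119.20 + $108.12 = $1172.04
Net pay = $2702.98 − $1172.04 = $1530.94

$1530.94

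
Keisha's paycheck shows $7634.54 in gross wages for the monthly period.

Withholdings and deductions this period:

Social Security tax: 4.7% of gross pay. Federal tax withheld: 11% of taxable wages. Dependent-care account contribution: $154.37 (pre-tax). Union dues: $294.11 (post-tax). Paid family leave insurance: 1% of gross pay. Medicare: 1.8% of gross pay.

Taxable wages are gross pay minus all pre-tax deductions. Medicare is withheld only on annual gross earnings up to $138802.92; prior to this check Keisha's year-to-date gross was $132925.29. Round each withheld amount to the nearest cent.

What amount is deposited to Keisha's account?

$5822.27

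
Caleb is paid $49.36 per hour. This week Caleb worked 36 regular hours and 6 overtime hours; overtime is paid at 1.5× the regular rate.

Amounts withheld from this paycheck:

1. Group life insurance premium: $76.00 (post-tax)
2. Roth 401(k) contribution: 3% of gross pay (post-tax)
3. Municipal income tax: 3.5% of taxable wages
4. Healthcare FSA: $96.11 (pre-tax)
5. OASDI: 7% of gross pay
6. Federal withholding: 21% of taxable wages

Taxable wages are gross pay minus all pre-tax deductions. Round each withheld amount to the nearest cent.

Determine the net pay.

$1,306.32

Regular pay: 36 × $49.36 = $1,776.96
Overtime pay: 6 × $49.36 × 1.5 = $444.24
Gross pay = $1,776.96 + $444.24 = $2,221.20
Healthcare FSA: $96.11
Taxable wages = $2,221.20 − $96.11 = $2,125.09
Federal withholding: $2,125.09 × 0.21 = $446.27
Municipal income tax: $2,125.09 × 0.035 = $74.38
OASDI: $2,221.20 × 0.07 = $155.48
Roth 401(k) contribution: $2,221.20 × 0.03 = $66.64
Group life insurance premium: $76.00
Total deductions = $96.11 + $446.27 + $74.38 + $155.48 + $66.64 + $76.00 = $914.88
Net pay = $2,221.20 − $914.88 = $1,306.32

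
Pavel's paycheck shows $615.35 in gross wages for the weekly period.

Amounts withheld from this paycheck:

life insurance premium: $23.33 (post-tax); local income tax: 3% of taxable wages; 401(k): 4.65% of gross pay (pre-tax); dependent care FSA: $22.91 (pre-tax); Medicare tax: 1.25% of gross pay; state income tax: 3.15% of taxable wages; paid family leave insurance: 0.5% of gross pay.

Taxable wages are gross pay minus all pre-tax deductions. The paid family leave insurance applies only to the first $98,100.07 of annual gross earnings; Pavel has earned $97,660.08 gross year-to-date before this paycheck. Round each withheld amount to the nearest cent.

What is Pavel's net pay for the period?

401(k): $615.35 × 0.0465 = $28.61
Dependent care FSA: $22.91
Pre-tax total = $28.61 + $22.91 = $51.52
Taxable wages = $615.35 − $51.52 = $563.83
Local income tax: $563.83 × 0.03 = $16.91
State income tax: $563.83 × 0.0315 = $17.76
Paid family leave insurance: only $98,100.07 − $97,660.08 = $439.99 of this check is subject → $439.99 × 0.005 = $2.20
Medicare tax: $615.35 × 0.0125 = $7.69
Life insurance premium: $23.33
Total deductions = $28.61 + $22.91 + $16.91 + $17.76 + $2.20 + $7.69 + $23.33 = $119.41
Net pay = $615.35 − $119.41 = $495.94

$495.94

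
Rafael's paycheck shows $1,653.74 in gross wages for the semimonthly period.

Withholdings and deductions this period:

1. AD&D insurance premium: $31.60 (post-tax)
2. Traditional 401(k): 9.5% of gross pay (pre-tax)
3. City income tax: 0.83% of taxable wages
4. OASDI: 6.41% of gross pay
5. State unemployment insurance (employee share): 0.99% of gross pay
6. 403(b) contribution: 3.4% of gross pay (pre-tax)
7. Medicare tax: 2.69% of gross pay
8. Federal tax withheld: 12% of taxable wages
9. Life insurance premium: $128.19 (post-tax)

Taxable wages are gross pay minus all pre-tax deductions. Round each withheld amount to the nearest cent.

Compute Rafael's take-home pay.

$928.94

403(b) contribution: $1,653.74 × 0.034 = $56.23
Traditional 401(k): $1,653.74 × 0.095 = $157.11
Pre-tax total = $56.23 + $157.11 = $213.34
Taxable wages = $1,653.74 − $213.34 = $1,440.40
Federal tax withheld: $1,440.40 × 0.12 = $172.85
City income tax: $1,440.40 × 0.0083 = $11.96
OASDI: $1,653.74 × 0.0641 = $106.00
State unemployment insurance (employee share): $1,653.74 × 0.0099 = $16.37
Medicare tax: $1,653.74 × 0.0269 = $44.49
Life insurance premium: $128.19
AD&D insurance premium: $31.60
Total deductions = $56.23 + $157.11 + $172.85 + $11.96 + $106.00 + $16.37 + $44.49 + $128.19 + $31.60 = $724.80
Net pay = $1,653.74 − $724.80 = $928.94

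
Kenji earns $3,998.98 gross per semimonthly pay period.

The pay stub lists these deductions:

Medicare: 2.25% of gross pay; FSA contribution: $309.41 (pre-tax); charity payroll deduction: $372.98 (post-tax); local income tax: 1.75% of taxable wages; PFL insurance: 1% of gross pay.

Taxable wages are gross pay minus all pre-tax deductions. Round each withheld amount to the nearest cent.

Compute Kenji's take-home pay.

FSA contribution: $309.41
Taxable wages = $3,998.98 − $309.41 = $3,689.57
Local income tax: $3,689.57 × 0.0175 = $64.57
PFL insurance: $3,998.98 × 0.01 = $39.99
Medicare: $3,998.98 × 0.0225 = $89.98
Charity payroll deduction: $372.98
Total deductions = $309.41 + $64.57 + $39.99 + $89.98 + $372.98 = $876.93
Net pay = $3,998.98 − $876.93 = $3,122.05

$3,122.05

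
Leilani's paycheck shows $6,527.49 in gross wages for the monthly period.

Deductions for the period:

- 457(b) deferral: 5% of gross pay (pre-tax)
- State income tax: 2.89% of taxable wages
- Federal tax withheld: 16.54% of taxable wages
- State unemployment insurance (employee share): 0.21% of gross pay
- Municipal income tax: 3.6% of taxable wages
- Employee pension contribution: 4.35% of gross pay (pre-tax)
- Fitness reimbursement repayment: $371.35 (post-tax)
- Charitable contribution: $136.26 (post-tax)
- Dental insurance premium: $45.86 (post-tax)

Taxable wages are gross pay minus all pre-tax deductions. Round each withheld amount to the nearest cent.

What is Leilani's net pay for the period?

$3,987.26

Employee pension contribution: $6,527.49 × 0.0435 = $283.95
457(b) deferral: $6,527.49 × 0.05 = $326.37
Pre-tax total = $283.95 + $326.37 = $610.32
Taxable wages = $6,527.49 − $610.32 = $5,917.17
Municipal income tax: $5,917.17 × 0.036 = $213.02
State income tax: $5,917.17 × 0.0289 = $171.01
Federal tax withheld: $5,917.17 × 0.1654 = $978.70
State unemployment insurance (employee share): $6,527.49 × 0.0021 = $13.71
Dental insurance premium: $45.86
Charitable contribution: $136.26
Fitness reimbursement repayment: $371.35
Total deductions = $283.95 + $326.37 + $213.02 + $171.01 + $978.70 + $13.71 + $45.86 + $136.26 + $371.35 = $2,540.23
Net pay = $6,527.49 − $2,540.23 = $3,987.26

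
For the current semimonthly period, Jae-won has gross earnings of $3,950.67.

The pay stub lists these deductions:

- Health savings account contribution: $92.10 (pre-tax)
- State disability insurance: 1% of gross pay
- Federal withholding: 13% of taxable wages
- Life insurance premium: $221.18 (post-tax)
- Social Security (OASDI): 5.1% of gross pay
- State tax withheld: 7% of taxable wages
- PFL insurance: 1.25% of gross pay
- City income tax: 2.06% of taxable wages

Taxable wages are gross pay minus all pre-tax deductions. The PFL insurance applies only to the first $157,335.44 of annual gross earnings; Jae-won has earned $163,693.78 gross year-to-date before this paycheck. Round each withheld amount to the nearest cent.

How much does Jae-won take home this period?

$2,545.20

Health savings account contribution: $92.10
Taxable wages = $3,950.67 − $92.10 = $3,858.57
City income tax: $3,858.57 × 0.0206 = $79.49
State tax withheld: $3,858.57 × 0.07 = $270.10
Federal withholding: $3,858.57 × 0.13 = $501.61
State disability insurance: $3,950.67 × 0.01 = $39.51
PFL insurance: annual cap $157,335.44 already reached (YTD $163,693.78), so $0.00
Social Security (OASDI): $3,950.67 × 0.051 = $201.48
Life insurance premium: $221.18
Total deductions = $92.10 + $79.49 + $270.10 + $501.61 + $39.51 + $0.00 + $201.48 + $221.18 = $1,405.47
Net pay = $3,950.67 − $1,405.47 = $2,545.20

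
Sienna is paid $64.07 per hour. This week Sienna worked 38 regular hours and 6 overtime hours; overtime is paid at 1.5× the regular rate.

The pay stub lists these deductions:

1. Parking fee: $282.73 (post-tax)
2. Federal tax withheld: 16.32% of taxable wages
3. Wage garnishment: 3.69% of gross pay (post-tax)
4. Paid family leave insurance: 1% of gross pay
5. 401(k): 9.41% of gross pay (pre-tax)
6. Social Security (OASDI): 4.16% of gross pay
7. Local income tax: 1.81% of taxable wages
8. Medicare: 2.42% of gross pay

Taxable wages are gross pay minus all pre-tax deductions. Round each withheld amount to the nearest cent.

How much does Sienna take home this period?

$1,611.25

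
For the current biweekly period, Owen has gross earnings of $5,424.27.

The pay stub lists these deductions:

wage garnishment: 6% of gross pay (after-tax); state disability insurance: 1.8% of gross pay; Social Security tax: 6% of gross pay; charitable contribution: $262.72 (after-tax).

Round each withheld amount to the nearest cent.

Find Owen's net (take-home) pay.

State disability insurance: $5,424.27 × 0.018 = $97.64
Social Security tax: $5,424.27 × 0.06 = $325.46
Charitable contribution: $262.72
Wage garnishment: $5,424.27 × 0.06 = $325.46
Total deductions = $97.64 + $325.46 + $262.72 + $325.46 = $1,011.28
Net pay = $5,424.27 − $1,011.28 = $4,412.99

$4,412.99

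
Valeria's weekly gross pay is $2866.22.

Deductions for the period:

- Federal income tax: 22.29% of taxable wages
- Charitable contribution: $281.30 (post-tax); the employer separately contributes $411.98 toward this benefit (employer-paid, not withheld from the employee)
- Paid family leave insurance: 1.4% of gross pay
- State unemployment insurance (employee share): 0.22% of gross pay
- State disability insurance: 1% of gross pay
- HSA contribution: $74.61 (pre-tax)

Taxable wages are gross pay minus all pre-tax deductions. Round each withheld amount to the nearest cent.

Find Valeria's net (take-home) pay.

$1812.96

HSA contribution: $74.61
Taxable wages = $2866.22 − $74.61 = $2791.61
Federal income tax: $2791.61 × 0.2229 = $622.25
State unemployment insurance (employee share): $2866.22 × 0.0022 = $6.31
State disability insurance: $2866.22 × 0.01 = $28.66
Paid family leave insurance: $2866.22 × 0.014 = $40.13
Charitable contribution: $281.30
(Employer's $411.98 toward charitable contribution is not withheld from the employee.)
Total deductions = $74.61 + $622.25 + $6.31 + $28.66 + $40.13 + $281.30 = $1053.26
Net pay = $2866.22 − $1053.26 = $1812.96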